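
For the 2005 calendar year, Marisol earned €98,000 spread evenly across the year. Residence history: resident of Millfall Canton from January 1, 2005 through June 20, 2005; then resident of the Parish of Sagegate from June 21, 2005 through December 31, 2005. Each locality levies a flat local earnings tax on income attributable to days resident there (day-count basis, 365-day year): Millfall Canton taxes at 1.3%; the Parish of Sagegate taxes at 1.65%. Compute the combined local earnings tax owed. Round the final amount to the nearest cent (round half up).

Millfall Canton, January 1 – June 20, 2005: 171 days → €98,000 × 1.3% × 171/365 = €596.8603
The Parish of Sagegate, June 21 – December 31, 2005: 194 days → €98,000 × 1.65% × 194/365 = €859.4466
Total = €1,456.3068

€1,456.31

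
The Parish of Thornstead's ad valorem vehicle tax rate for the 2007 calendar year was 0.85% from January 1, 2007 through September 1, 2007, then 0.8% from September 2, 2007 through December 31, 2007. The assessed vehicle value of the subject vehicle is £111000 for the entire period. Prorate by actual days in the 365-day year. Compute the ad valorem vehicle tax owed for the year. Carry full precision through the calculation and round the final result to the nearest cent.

January 1 – September 1, 2007: 244 days at 0.85% → £111000 × 0.85% × 244/365 = £630.7233
September 2 – December 31, 2007: 121 days at 0.8% → £111000 × 0.8% × 121/365 = £294.3781
Total = £925.1014

£925.10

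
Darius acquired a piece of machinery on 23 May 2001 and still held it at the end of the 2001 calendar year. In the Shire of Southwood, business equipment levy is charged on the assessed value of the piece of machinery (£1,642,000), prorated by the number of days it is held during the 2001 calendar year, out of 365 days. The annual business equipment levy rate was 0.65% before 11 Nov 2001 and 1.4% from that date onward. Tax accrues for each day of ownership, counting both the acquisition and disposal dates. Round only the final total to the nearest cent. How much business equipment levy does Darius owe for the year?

£8,241.49

23 May – 10 Nov 2001: 172 days at 0.65% → £1,642,000 × 0.65% × 172/365 = £5,029.4685
11 Nov – 31 Dec 2001: 51 days at 1.4% → £1,642,000 × 1.4% × 51/365 = £3,212.0219
Total = £8,241.4904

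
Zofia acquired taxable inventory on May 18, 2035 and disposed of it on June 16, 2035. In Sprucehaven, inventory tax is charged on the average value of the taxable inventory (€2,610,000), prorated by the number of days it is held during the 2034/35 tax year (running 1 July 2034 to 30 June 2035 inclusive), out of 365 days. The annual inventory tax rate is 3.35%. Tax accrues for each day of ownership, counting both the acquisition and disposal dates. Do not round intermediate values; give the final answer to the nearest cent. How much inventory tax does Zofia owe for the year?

Days held (May 18 – June 16, 2035): 30 out of 365
Tax = €2,610,000 × 3.35% × 30/365 = €7,186.4384

€7,186.44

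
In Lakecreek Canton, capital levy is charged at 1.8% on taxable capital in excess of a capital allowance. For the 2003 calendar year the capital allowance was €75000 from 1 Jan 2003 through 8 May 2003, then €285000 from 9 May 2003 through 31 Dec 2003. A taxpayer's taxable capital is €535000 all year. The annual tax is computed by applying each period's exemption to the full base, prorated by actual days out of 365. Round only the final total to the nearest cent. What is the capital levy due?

€5825.59

1 Jan – 8 May 2003: 128 days, exemption €75000 → (€535000 − €75000) × 1.8% × 128/365 = €2903.6712
9 May – 31 Dec 2003: 237 days, exemption €285000 → (€535000 − €285000) × 1.8% × 237/365 = €2921.9178
Total = €5825.5890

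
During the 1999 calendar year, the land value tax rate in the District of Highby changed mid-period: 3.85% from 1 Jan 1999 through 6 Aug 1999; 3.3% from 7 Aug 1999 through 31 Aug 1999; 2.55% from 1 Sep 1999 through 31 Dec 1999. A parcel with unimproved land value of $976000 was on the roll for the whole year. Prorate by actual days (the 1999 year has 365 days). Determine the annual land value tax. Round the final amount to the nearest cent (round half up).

$32967.41

1 Jan – 6 Aug 1999: 218 days at 3.85% → $976000 × 3.85% × 218/365 = $22442.6521
7 Aug – 31 Aug 1999: 25 days at 3.3% → $976000 × 3.3% × 25/365 = $2206.0274
1 Sep – 31 Dec 1999: 122 days at 2.55% → $976000 × 2.55% × 122/365 = $8318.7288
Total = $32967.4082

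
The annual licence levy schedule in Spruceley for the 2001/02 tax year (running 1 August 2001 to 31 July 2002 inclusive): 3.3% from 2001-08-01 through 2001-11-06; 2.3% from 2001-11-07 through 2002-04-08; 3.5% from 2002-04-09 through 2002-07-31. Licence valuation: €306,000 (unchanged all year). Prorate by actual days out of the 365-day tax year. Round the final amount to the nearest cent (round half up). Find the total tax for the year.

2001-08-01 to 2001-11-06: 98 days at 3.3% → €306,000 × 3.3% × 98/365 = €2,711.2438
2001-11-07 to 2002-04-08: 153 days at 2.3% → €306,000 × 2.3% × 153/365 = €2,950.1753
2002-04-09 to 2002-07-31: 114 days at 3.5% → €306,000 × 3.5% × 114/365 = €3,345.0411
Total = €9,006.4603

€9,006.46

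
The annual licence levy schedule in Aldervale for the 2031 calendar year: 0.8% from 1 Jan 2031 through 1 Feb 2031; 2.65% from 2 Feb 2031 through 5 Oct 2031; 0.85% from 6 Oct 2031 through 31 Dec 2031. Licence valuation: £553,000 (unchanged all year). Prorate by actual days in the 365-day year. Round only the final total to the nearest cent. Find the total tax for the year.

£11,384.98

1 Jan – 1 Feb 2031: 32 days at 0.8% → £553,000 × 0.8% × 32/365 = £387.8575
2 Feb – 5 Oct 2031: 246 days at 2.65% → £553,000 × 2.65% × 246/365 = £9,876.7315
6 Oct – 31 Dec 2031: 87 days at 0.85% → £553,000 × 0.85% × 87/365 = £1,120.3932
Total = £11,384.9822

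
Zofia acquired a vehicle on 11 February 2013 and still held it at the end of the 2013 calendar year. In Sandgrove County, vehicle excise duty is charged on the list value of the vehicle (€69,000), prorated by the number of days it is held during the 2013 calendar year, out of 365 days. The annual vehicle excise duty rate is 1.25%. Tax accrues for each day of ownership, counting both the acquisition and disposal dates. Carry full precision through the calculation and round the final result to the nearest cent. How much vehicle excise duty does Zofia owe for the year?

€765.62

Days held (11 February – 31 December 2013): 324 out of 365
Tax = €69,000 × 1.25% × 324/365 = €765.6164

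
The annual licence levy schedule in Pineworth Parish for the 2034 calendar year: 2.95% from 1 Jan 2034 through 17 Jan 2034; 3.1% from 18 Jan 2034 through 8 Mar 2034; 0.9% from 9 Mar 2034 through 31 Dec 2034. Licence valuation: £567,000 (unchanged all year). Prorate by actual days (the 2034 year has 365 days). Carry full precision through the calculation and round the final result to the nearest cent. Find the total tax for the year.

1 Jan – 17 Jan 2034: 17 days at 2.95% → £567,000 × 2.95% × 17/365 = £779.0425
18 Jan – 8 Mar 2034: 50 days at 3.1% → £567,000 × 3.1% × 50/365 = £2,407.8082
9 Mar – 31 Dec 2034: 298 days at 0.9% → £567,000 × 0.9% × 298/365 = £4,166.2849
Total = £7,353.1356

£7,353.14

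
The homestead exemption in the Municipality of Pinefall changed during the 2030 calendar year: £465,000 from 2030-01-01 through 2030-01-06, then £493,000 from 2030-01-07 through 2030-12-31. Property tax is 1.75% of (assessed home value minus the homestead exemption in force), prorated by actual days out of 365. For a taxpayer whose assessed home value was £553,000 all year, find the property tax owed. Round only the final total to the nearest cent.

£1,058.05

2030-01-01 to 2030-01-06: 6 days, exemption £465,000 → (£553,000 − £465,000) × 1.75% × 6/365 = £25.3151
2030-01-07 to 2030-12-31: 359 days, exemption £493,000 → (£553,000 − £493,000) × 1.75% × 359/365 = £1,032.7397
Total = £1,058.0548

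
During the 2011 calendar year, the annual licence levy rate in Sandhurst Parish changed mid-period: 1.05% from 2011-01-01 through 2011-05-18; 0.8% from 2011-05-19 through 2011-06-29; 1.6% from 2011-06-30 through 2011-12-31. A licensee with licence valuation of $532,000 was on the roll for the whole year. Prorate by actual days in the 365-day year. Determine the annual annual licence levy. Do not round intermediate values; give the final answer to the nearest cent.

$6,916.00

2011-01-01 to 2011-05-18: 138 days at 1.05% → $532,000 × 1.05% × 138/365 = $2,111.9671
2011-05-19 to 2011-06-29: 42 days at 0.8% → $532,000 × 0.8% × 42/365 = $489.7315
2011-06-30 to 2011-12-31: 185 days at 1.6% → $532,000 × 1.6% × 185/365 = $4,314.3014
Total = $6,916.0000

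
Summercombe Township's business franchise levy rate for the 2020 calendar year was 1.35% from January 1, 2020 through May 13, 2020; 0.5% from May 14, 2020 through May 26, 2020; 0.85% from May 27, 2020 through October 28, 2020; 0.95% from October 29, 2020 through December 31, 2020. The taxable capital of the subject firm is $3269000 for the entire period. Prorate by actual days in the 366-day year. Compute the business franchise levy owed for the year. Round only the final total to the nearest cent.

$33935.97

January 1 – May 13, 2020: 134 days at 1.35% → $3269000 × 1.35% × 134/366 = $16157.4344
May 14 – May 26, 2020: 13 days at 0.5% → $3269000 × 0.5% × 13/366 = $580.5601
May 27 – October 28, 2020: 155 days at 0.85% → $3269000 × 0.85% × 155/366 = $11767.5068
October 29 – December 31, 2020: 64 days at 0.95% → $3269000 × 0.95% × 64/366 = $5430.4699
Total = $33935.9713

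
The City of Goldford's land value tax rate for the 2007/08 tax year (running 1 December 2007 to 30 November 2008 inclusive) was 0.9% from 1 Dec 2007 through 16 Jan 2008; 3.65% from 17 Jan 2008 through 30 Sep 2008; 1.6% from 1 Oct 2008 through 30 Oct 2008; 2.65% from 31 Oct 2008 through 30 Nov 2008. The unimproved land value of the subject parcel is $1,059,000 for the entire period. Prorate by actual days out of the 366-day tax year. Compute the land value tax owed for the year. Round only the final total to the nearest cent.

1 Dec 2007 – 16 Jan 2008: 47 days at 0.9% → $1,059,000 × 0.9% × 47/366 = $1,223.9262
17 Jan – 30 Sep 2008: 258 days at 3.65% → $1,059,000 × 3.65% × 258/366 = $27,247.5492
1 Oct – 30 Oct 2008: 30 days at 1.6% → $1,059,000 × 1.6% × 30/366 = $1,388.8525
31 Oct – 30 Nov 2008: 31 days at 2.65% → $1,059,000 × 2.65% × 31/366 = $2,376.9631
Total = $32,237.2910

$32,237.29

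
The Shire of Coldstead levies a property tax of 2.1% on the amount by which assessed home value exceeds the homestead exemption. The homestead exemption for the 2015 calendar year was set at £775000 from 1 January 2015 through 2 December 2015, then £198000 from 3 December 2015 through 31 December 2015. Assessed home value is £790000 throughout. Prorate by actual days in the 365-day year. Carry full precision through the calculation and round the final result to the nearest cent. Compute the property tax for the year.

£1277.72

1 January – 2 December 2015: 336 days, exemption £775000 → (£790000 − £775000) × 2.1% × 336/365 = £289.9726
3 December – 31 December 2015: 29 days, exemption £198000 → (£790000 − £198000) × 2.1% × 29/365 = £987.7479
Total = £1277.7205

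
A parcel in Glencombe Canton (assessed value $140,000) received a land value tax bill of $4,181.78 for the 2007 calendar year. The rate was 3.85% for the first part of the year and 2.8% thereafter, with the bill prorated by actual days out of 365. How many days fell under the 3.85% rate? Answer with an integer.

Let d = days at the first rate; then 365 − d days at the second rate.
$140,000 × [3.85%·d + 2.8%·(365−d)] / 365 = $4,181.78
Solving gives d = 65, so the new rate took effect on 7 Mar 2007.

65 days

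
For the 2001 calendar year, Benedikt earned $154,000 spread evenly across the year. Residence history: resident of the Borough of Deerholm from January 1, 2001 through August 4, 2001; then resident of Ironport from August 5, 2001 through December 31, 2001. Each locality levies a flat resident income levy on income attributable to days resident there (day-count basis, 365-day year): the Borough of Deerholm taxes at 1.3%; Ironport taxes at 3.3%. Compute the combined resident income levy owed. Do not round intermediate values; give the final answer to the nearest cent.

$3,259.32

The Borough of Deerholm, January 1 – August 4, 2001: 216 days → $154,000 × 1.3% × 216/365 = $1,184.7452
Ironport, August 5 – December 31, 2001: 149 days → $154,000 × 3.3% × 149/365 = $2,074.5699
Total = $3,259.3151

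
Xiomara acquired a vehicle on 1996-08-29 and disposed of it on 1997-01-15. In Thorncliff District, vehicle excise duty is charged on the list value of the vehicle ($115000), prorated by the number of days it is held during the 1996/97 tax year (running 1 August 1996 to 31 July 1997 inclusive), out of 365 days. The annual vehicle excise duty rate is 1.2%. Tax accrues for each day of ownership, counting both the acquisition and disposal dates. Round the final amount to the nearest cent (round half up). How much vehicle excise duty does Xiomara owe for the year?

$529.32

Days held (1996-08-29 to 1997-01-15): 140 out of 365
Tax = $115000 × 1.2% × 140/365 = $529.3151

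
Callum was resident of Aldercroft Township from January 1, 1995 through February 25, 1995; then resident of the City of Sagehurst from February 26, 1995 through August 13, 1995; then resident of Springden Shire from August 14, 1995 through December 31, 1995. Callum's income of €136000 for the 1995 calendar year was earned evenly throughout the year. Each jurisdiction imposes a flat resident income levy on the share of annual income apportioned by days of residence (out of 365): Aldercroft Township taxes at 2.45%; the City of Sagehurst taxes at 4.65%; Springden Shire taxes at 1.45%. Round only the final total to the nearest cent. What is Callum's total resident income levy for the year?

Aldercroft Township, January 1 – February 25, 1995: 56 days → €136000 × 2.45% × 56/365 = €511.2110
The City of Sagehurst, February 26 – August 13, 1995: 169 days → €136000 × 4.65% × 169/365 = €2928.0986
Springden Shire, August 14 – December 31, 1995: 140 days → €136000 × 1.45% × 140/365 = €756.3836
Total = €4195.6932

€4195.69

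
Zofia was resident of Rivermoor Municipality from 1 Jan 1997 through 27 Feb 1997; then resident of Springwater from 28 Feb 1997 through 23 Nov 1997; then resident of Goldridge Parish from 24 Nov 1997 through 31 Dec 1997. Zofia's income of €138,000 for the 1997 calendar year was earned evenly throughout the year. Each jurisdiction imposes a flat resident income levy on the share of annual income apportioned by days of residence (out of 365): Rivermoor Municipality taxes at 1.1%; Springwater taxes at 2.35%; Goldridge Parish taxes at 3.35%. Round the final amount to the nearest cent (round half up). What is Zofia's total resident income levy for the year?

€3,112.56

Rivermoor Municipality, 1 Jan – 27 Feb 1997: 58 days → €138,000 × 1.1% × 58/365 = €241.2164
Springwater, 28 Feb – 23 Nov 1997: 269 days → €138,000 × 2.35% × 269/365 = €2,390.0466
Goldridge Parish, 24 Nov – 31 Dec 1997: 38 days → €138,000 × 3.35% × 38/365 = €481.2986
Total = €3,112.5616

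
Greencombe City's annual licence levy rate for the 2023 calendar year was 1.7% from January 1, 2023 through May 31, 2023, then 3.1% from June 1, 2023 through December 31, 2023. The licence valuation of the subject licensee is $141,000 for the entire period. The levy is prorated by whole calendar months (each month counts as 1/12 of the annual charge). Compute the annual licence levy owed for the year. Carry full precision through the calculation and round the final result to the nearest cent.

January 1 – May 31, 2023: 5 months at 1.7% → $141,000 × 1.7% × 5/12 = $998.7500
June 1 – December 31, 2023: 7 months at 3.1% → $141,000 × 3.1% × 7/12 = $2,549.7500
Total = $3,548.5000

$3,548.50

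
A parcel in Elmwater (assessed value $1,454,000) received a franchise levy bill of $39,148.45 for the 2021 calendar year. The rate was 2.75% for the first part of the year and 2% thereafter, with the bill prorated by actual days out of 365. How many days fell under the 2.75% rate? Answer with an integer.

Let d = days at the first rate; then 365 − d days at the second rate.
$1,454,000 × [2.75%·d + 2%·(365−d)] / 365 = $39,148.45
Solving gives d = 337, so the new rate took effect on 4 Dec 2021.

337 days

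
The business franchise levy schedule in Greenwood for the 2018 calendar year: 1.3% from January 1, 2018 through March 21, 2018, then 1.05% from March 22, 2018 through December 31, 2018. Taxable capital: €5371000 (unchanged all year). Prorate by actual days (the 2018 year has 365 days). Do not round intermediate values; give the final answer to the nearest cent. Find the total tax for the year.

€59338.51

January 1 – March 21, 2018: 80 days at 1.3% → €5371000 × 1.3% × 80/365 = €15303.6712
March 22 – December 31, 2018: 285 days at 1.05% → €5371000 × 1.05% × 285/365 = €44034.8425
Total = €59338.5137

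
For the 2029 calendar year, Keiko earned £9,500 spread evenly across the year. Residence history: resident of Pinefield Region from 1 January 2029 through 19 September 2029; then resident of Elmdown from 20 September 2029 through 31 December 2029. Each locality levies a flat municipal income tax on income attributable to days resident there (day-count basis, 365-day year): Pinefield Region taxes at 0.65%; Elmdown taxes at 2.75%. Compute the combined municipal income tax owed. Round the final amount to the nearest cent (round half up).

£118.05

Pinefield Region, 1 January – 19 September 2029: 262 days → £9,500 × 0.65% × 262/365 = £44.3247
Elmdown, 20 September – 31 December 2029: 103 days → £9,500 × 2.75% × 103/365 = £73.7226
Total = £118.0473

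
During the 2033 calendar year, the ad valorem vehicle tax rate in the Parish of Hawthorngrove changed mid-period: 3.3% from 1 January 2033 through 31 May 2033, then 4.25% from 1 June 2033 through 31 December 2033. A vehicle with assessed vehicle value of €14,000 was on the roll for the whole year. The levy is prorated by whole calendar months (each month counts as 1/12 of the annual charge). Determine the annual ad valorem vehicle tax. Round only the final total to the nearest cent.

1 January – 31 May 2033: 5 months at 3.3% → €14,000 × 3.3% × 5/12 = €192.5000
1 June – 31 December 2033: 7 months at 4.25% → €14,000 × 4.25% × 7/12 = €347.0833
Total = €539.5833

€539.58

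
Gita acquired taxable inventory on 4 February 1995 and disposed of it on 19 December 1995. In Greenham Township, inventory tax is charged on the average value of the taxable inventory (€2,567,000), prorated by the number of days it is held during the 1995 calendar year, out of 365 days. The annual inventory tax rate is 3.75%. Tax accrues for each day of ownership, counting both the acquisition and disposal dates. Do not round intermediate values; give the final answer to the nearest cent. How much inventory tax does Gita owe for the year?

€84,130.79

Days held (4 February – 19 December 1995): 319 out of 365
Tax = €2,567,000 × 3.75% × 319/365 = €84,130.7877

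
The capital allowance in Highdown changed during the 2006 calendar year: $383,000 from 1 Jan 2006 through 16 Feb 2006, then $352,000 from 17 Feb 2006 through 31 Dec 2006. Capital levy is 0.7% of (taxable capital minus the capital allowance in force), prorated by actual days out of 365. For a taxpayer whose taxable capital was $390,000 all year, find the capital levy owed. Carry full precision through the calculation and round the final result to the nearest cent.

$238.06

1 Jan – 16 Feb 2006: 47 days, exemption $383,000 → ($390,000 − $383,000) × 0.7% × 47/365 = $6.3096
17 Feb – 31 Dec 2006: 318 days, exemption $352,000 → ($390,000 − $352,000) × 0.7% × 318/365 = $231.7479
Total = $238.0575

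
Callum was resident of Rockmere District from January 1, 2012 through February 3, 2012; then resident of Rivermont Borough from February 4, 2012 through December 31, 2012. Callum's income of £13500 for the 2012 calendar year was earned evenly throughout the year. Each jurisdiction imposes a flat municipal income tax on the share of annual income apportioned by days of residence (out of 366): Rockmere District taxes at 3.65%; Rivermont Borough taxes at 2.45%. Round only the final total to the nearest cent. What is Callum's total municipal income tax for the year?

£345.80

Rockmere District, January 1 – February 3, 2012: 34 days → £13500 × 3.65% × 34/366 = £45.7746
Rivermont Borough, February 4 – December 31, 2012: 332 days → £13500 × 2.45% × 332/366 = £300.0246
Total = £345.7992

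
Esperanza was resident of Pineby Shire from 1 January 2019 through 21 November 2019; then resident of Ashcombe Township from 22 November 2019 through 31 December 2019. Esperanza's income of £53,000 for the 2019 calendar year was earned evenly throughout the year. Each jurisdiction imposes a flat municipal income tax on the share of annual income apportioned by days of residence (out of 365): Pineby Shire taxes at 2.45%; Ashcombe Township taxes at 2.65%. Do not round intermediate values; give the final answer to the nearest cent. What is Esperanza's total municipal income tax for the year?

£1,310.12

Pineby Shire, 1 January – 21 November 2019: 325 days → £53,000 × 2.45% × 325/365 = £1,156.1986
Ashcombe Township, 22 November – 31 December 2019: 40 days → £53,000 × 2.65% × 40/365 = £153.9178
Total = £1,310.1164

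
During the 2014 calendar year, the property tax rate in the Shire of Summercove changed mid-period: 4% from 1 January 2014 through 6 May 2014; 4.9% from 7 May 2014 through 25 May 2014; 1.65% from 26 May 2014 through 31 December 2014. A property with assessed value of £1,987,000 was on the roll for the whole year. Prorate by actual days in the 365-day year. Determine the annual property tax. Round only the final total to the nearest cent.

£52,266.27

1 January – 6 May 2014: 126 days at 4% → £1,987,000 × 4% × 126/365 = £27,436.9315
7 May – 25 May 2014: 19 days at 4.9% → £1,987,000 × 4.9% × 19/365 = £5,068.2110
26 May – 31 December 2014: 220 days at 1.65% → £1,987,000 × 1.65% × 220/365 = £19,761.1233
Total = £52,266.2658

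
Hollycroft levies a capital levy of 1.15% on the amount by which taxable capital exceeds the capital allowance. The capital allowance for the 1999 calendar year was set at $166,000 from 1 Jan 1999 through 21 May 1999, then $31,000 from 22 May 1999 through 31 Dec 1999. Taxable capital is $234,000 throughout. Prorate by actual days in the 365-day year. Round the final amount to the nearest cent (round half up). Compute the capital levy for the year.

$1,734.77

1 Jan – 21 May 1999: 141 days, exemption $166,000 → ($234,000 − $166,000) × 1.15% × 141/365 = $302.0877
22 May – 31 Dec 1999: 224 days, exemption $31,000 → ($234,000 − $31,000) × 1.15% × 224/365 = $1,432.6795
Total = $1,734.7671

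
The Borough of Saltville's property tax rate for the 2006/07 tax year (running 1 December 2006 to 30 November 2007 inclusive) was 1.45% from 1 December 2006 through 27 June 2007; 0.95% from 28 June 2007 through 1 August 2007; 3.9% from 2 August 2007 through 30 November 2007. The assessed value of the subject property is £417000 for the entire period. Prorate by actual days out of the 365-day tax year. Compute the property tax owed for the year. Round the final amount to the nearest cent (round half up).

£9233.41

1 December 2006 – 27 June 2007: 209 days at 1.45% → £417000 × 1.45% × 209/365 = £3462.2425
28 June – 1 August 2007: 35 days at 0.95% → £417000 × 0.95% × 35/365 = £379.8699
2 August – 30 November 2007: 121 days at 3.9% → £417000 × 3.9% × 121/365 = £5391.2959
Total = £9233.4082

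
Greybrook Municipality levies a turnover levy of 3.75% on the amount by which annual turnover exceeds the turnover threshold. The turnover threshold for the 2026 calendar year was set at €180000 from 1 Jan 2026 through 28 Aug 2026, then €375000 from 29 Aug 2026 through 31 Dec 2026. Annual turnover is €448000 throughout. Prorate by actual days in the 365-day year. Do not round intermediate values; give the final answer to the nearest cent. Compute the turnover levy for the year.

1 Jan – 28 Aug 2026: 240 days, exemption €180000 → (€448000 − €180000) × 3.75% × 240/365 = €6608.2192
29 Aug – 31 Dec 2026: 125 days, exemption €375000 → (€448000 − €375000) × 3.75% × 125/365 = €937.5000
Total = €7545.7192

€7545.72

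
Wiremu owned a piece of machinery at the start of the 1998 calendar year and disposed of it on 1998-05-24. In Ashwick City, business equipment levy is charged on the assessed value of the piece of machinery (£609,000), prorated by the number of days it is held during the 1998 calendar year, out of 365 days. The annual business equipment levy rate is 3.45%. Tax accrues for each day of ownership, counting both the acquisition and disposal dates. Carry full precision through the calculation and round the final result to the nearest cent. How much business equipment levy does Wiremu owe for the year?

£8,289.07

Days held (1998-01-01 to 1998-05-24): 144 out of 365
Tax = £609,000 × 3.45% × 144/365 = £8,289.0740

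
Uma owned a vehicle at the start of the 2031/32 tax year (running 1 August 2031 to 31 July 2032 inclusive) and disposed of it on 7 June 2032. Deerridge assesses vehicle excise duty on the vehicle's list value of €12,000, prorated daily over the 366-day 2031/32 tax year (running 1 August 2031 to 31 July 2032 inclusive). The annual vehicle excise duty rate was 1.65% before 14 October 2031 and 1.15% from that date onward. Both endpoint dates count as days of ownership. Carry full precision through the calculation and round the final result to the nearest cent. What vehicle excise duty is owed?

1 August – 13 October 2031: 74 days at 1.65% → €12,000 × 1.65% × 74/366 = €40.0328
14 October 2031 – 7 June 2032: 238 days at 1.15% → €12,000 × 1.15% × 238/366 = €89.7377
Total = €129.7705

€129.77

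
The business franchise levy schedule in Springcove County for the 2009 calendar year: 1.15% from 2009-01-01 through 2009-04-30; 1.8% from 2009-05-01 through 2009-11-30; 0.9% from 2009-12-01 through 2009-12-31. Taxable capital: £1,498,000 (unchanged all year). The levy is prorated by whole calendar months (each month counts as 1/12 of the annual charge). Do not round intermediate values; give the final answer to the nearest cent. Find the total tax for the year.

2009-01-01 to 2009-04-30: 4 months at 1.15% → £1,498,000 × 1.15% × 4/12 = £5,742.3333
2009-05-01 to 2009-11-30: 7 months at 1.8% → £1,498,000 × 1.8% × 7/12 = £15,729.0000
2009-12-01 to 2009-12-31: 1 month at 0.9% → £1,498,000 × 0.9% × 1/12 = £1,123.5000
Total = £22,594.8333

£22,594.83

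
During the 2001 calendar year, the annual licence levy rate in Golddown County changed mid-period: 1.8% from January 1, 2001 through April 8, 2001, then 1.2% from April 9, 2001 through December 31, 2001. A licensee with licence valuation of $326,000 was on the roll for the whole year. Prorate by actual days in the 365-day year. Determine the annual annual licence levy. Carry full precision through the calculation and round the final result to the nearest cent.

$4,437.17

January 1 – April 8, 2001: 98 days at 1.8% → $326,000 × 1.8% × 98/365 = $1,575.5178
April 9 – December 31, 2001: 267 days at 1.2% → $326,000 × 1.2% × 267/365 = $2,861.6548
Total = $4,437.1726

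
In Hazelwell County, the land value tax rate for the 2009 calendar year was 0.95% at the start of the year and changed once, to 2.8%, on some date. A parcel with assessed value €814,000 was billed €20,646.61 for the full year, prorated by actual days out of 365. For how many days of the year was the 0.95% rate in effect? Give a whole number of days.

52 days

Let d = days at the first rate; then 365 − d days at the second rate.
€814,000 × [0.95%·d + 2.8%·(365−d)] / 365 = €20,646.61
Solving gives d = 52, so the new rate took effect on 22 February 2009.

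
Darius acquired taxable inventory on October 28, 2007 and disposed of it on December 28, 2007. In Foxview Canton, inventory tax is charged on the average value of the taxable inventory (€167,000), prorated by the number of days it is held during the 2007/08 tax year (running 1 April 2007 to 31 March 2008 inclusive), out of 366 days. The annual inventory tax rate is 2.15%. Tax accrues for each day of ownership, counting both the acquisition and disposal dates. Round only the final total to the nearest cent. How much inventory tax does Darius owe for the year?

Days held (October 28 – December 28, 2007): 62 out of 366
Tax = €167,000 × 2.15% × 62/366 = €608.2268

€608.23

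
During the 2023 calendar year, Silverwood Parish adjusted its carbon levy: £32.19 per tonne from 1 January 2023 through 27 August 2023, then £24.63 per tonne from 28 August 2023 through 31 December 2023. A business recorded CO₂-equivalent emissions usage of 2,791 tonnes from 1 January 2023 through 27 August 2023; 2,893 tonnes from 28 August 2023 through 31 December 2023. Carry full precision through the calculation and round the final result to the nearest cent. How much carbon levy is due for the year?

1 January – 27 August 2023: 2,791 tonnes at £32.19/tonne → £89842.29
28 August – 31 December 2023: 2,893 tonnes at £24.63/tonne → £71254.59

£161096.88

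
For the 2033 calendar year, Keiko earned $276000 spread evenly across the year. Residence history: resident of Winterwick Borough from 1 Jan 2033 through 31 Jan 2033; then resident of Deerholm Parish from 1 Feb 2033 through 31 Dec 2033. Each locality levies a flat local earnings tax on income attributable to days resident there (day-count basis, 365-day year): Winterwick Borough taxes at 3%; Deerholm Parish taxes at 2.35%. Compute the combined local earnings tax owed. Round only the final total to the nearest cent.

$6638.37

Winterwick Borough, 1 Jan – 31 Jan 2033: 31 days → $276000 × 3% × 31/365 = $703.2329
Deerholm Parish, 1 Feb – 31 Dec 2033: 334 days → $276000 × 2.35% × 334/365 = $5935.1342
Total = $6638.3671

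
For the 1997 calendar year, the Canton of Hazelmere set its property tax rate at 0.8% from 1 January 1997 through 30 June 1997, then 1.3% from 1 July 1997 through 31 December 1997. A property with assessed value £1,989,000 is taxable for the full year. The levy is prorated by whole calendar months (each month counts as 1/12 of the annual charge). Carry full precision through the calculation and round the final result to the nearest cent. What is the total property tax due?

1 January – 30 June 1997: 6 months at 0.8% → £1,989,000 × 0.8% × 6/12 = £7,956.0000
1 July – 31 December 1997: 6 months at 1.3% → £1,989,000 × 1.3% × 6/12 = £12,928.5000
Total = £20,884.5000

£20,884.50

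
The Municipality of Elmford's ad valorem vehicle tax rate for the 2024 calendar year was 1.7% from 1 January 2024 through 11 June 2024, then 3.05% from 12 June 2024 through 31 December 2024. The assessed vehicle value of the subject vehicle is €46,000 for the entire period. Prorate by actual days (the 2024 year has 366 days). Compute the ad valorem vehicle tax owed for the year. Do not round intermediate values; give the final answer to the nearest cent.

€1,126.43

1 January – 11 June 2024: 163 days at 1.7% → €46,000 × 1.7% × 163/366 = €348.2678
12 June – 31 December 2024: 203 days at 3.05% → €46,000 × 3.05% × 203/366 = €778.1667
Total = €1,126.4344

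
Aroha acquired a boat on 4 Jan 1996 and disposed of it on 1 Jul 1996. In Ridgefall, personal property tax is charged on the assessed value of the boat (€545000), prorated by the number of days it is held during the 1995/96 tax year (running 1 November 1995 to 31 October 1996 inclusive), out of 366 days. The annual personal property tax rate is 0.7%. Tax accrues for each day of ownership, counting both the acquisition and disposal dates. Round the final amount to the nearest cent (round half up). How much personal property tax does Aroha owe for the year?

Days held (4 Jan – 1 Jul 1996): 180 out of 366
Tax = €545000 × 0.7% × 180/366 = €1876.2295

€1876.23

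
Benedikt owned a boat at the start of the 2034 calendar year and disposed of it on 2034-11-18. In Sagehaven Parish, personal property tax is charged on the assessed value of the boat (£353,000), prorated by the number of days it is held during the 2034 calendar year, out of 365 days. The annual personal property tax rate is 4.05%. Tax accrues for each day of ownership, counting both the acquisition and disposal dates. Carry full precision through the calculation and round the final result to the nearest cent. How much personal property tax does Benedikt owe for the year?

Days held (2034-01-01 to 2034-11-18): 322 out of 365
Tax = £353,000 × 4.05% × 322/365 = £12,612.2548

£12,612.25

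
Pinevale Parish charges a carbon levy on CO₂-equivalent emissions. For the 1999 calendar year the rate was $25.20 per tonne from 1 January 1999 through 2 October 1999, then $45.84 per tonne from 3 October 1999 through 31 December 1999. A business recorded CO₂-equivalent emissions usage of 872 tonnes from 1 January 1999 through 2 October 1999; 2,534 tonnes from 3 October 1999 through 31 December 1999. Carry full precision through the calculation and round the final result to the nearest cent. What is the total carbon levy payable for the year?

$138,132.96

1 January – 2 October 1999: 872 tonnes at $25.20/tonne → $21,974.40
3 October – 31 December 1999: 2,534 tonnes at $45.84/tonne → $116,158.56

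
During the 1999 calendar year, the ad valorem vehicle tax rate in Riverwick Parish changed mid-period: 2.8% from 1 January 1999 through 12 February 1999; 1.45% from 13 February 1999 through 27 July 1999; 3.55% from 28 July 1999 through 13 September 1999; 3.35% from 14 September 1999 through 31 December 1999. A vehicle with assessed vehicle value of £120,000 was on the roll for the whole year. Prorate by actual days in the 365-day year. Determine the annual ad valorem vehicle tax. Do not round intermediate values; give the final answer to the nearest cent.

1 January – 12 February 1999: 43 days at 2.8% → £120,000 × 2.8% × 43/365 = £395.8356
13 February – 27 July 1999: 165 days at 1.45% → £120,000 × 1.45% × 165/365 = £786.5753
28 July – 13 September 1999: 48 days at 3.55% → £120,000 × 3.55% × 48/365 = £560.2192
14 September – 31 December 1999: 109 days at 3.35% → £120,000 × 3.35% × 109/365 = £1,200.4932
Total = £2,943.1233

£2,943.12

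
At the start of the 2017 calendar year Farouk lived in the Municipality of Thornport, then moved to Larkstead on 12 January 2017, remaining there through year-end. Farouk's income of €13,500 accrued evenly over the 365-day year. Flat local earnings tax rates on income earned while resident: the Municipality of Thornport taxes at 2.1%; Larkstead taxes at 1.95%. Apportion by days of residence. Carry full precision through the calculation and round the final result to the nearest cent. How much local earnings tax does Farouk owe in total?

The Municipality of Thornport, 1 January – 11 January 2017: 11 days → €13,500 × 2.1% × 11/365 = €8.5438
Larkstead, 12 January – 31 December 2017: 354 days → €13,500 × 1.95% × 354/365 = €255.3164
Total = €263.8603

€263.86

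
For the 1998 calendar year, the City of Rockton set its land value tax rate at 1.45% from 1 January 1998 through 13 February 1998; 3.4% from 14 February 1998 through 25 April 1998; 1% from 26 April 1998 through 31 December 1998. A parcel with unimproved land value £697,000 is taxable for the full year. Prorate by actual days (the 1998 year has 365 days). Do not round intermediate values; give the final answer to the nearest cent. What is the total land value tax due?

£10,602.04

1 January – 13 February 1998: 44 days at 1.45% → £697,000 × 1.45% × 44/365 = £1,218.3178
14 February – 25 April 1998: 71 days at 3.4% → £697,000 × 3.4% × 71/365 = £4,609.7479
26 April – 31 December 1998: 250 days at 1% → £697,000 × 1% × 250/365 = £4,773.9726
Total = £10,602.0384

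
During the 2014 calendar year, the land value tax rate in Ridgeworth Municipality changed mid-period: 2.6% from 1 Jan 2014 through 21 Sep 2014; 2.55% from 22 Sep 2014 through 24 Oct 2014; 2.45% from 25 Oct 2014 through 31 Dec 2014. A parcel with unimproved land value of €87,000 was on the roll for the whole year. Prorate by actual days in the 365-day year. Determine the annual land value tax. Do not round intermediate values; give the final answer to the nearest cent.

€2,233.75

1 Jan – 21 Sep 2014: 264 days at 2.6% → €87,000 × 2.6% × 264/365 = €1,636.0767
22 Sep – 24 Oct 2014: 33 days at 2.55% → €87,000 × 2.55% × 33/365 = €200.5767
25 Oct – 31 Dec 2014: 68 days at 2.45% → €87,000 × 2.45% × 68/365 = €397.1014
Total = €2,233.7548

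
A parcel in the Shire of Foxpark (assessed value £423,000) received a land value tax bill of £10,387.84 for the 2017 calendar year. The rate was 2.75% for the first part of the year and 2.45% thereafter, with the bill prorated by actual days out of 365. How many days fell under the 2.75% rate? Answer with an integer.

7 days

Let d = days at the first rate; then 365 − d days at the second rate.
£423,000 × [2.75%·d + 2.45%·(365−d)] / 365 = £10,387.84
Solving gives d = 7, so the new rate took effect on 8 Jan 2017.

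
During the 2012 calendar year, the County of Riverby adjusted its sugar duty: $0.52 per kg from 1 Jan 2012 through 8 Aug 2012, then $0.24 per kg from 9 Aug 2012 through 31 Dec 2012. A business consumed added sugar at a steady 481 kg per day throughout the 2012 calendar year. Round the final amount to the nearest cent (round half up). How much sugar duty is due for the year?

$72,015.32

1 Jan – 8 Aug 2012: 221 days × 481 kg/day = 106,301 kg at $0.52/kg → $55,276.52
9 Aug – 31 Dec 2012: 145 days × 481 kg/day = 69,745 kg at $0.24/kg → $16,738.80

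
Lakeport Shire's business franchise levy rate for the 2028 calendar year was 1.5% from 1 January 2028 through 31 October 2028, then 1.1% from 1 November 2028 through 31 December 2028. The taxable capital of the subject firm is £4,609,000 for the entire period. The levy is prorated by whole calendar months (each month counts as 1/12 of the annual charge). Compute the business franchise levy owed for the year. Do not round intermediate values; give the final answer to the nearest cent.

1 January – 31 October 2028: 10 months at 1.5% → £4,609,000 × 1.5% × 10/12 = £57,612.5000
1 November – 31 December 2028: 2 months at 1.1% → £4,609,000 × 1.1% × 2/12 = £8,449.8333
Total = £66,062.3333

£66,062.33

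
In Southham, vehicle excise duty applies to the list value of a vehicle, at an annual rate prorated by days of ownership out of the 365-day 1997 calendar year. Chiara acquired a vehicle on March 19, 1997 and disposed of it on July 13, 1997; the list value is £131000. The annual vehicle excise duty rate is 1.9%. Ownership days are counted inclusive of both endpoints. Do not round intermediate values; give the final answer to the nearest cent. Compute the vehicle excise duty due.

Days held (March 19 – July 13, 1997): 117 out of 365
Tax = £131000 × 1.9% × 117/365 = £797.8438

£797.84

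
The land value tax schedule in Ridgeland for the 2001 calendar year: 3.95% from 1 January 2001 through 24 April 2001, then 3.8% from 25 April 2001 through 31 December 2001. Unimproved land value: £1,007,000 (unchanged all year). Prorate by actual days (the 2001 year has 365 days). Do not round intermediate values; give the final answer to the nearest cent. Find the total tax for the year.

1 January – 24 April 2001: 114 days at 3.95% → £1,007,000 × 3.95% × 114/365 = £12,423.3452
25 April – 31 December 2001: 251 days at 3.8% → £1,007,000 × 3.8% × 251/365 = £26,314.4274
Total = £38,737.7726

£38,737.77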